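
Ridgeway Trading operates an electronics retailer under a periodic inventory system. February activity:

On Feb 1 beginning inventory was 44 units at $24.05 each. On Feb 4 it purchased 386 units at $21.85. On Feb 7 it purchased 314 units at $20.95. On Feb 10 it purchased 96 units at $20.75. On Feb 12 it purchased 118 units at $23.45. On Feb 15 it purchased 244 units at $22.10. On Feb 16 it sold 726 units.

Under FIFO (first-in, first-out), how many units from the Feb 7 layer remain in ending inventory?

18

Feb 16, 726 sold [FIFO — oldest first]: 44 @ $24.05 + 386 @ $21.85 + 296 @ $20.95 = $15,693.50
Ending inventory: 18 @ $20.95 + 96 @ $20.75 + 118 @ $23.45 + 244 @ $22.10 = $10,528.60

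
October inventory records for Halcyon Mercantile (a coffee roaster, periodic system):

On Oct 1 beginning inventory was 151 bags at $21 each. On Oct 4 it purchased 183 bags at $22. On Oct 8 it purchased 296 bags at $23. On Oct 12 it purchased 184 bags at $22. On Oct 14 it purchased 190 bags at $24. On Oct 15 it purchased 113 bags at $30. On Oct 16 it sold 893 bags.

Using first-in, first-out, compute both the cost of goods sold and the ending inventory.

Oct 16, 893 sold [FIFO — oldest first]: 151 @ $21 + 183 @ $22 + 296 @ $23 + 184 @ $22 + 79 @ $24 = $19,949
Ending inventory: 111 @ $24 + 113 @ $30 = $6,054
Check: goods available $26,003 = COGS $19,949 + ending $6,054

COGS = $19,949; ending inventory = $6,054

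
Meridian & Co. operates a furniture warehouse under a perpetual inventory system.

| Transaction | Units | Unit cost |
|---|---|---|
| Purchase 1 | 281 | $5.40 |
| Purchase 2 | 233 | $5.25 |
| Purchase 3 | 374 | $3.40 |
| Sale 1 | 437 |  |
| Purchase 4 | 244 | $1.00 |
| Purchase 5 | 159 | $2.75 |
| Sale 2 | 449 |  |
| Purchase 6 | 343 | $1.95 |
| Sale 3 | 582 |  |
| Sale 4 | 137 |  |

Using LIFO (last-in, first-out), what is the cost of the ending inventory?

Ending inventory = $156.60

Sale 1 (437) [LIFO — newest first]: 374 @ $3.40 + 63 @ $5.25 = $1,602.35
Sale 2 (449) [LIFO — newest first]: 159 @ $2.75 + 244 @ $1.00 + 46 @ $5.25 = $922.75
Sale 3 (582) [LIFO — newest first]: 343 @ $1.95 + 124 @ $5.25 + 115 @ $5.40 = $1,940.85
Sale 4 (137) [LIFO — newest first]: 137 @ $5.40 = $739.80
Total COGS = $1,602.35 + $922.75 + $1,940.85 + $739.80 = $5,205.75
Ending inventory: 29 @ $5.40 = $156.60
Check: goods available $5,362.35 = COGS $5,205.75 + ending $156.60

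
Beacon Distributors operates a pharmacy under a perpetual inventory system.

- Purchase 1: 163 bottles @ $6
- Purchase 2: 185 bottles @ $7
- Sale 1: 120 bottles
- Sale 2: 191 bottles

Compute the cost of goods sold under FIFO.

COGS = $2,014

Sale 1 (120) [FIFO — oldest first]: 120 @ $6 = $720
Sale 2 (191) [FIFO — oldest first]: 43 @ $6 + 148 @ $7 = $1,294
Total COGS = $720 + $1,294 = $2,014
Ending inventory: 37 @ $7 = $259
Check: goods available $2,273 = COGS $2,014 + ending $259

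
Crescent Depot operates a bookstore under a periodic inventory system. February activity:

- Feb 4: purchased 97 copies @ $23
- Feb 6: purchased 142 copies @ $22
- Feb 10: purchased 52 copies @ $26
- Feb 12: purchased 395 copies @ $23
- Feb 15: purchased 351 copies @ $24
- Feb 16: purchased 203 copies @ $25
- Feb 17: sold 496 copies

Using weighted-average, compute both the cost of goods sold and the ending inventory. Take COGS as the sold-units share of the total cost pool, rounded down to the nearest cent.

COGS = $11,716.40; ending inventory = $17,574.60

Feb 17, sell 496: 496/1240 × $29,291.00 → $11,716.40
Ending inventory (cost pool remaining) = $17,574.60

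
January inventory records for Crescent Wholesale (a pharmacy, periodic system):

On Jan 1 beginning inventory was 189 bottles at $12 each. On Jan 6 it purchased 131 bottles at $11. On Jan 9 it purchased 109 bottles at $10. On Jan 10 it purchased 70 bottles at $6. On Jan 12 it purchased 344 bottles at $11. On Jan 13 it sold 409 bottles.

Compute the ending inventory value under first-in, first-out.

Ending inventory = $4,404

Jan 13, 409 sold [FIFO — oldest first]: 189 @ $12 + 131 @ $11 + 89 @ $10 = $4,599
Ending inventory: 20 @ $10 + 70 @ $6 + 344 @ $11 = $4,404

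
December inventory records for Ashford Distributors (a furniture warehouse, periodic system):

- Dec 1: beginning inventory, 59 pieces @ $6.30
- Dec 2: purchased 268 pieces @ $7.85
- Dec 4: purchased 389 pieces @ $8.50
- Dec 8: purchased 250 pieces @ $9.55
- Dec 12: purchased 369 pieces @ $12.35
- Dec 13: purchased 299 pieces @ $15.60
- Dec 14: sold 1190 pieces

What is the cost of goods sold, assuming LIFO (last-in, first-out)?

COGS = $13,921.05

Dec 14, 1190 sold [LIFO — newest first]: 299 @ $15.60 + 369 @ $12.35 + 250 @ $9.55 + 272 @ $8.50 = $13,921.05
Ending inventory: 59 @ $6.30 + 268 @ $7.85 + 117 @ $8.50 = $3,470.00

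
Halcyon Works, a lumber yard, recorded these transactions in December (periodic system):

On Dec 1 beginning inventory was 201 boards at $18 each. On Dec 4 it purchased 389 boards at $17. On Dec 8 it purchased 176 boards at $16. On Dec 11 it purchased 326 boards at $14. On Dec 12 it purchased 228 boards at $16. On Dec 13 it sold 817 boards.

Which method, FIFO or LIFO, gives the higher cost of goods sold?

FIFO COGS: 201 @ $18 + 389 @ $17 + 176 @ $16 + 51 @ $14 = $13,761
LIFO COGS: 228 @ $16 + 326 @ $14 + 176 @ $16 + 87 @ $17 = $12,507

FIFO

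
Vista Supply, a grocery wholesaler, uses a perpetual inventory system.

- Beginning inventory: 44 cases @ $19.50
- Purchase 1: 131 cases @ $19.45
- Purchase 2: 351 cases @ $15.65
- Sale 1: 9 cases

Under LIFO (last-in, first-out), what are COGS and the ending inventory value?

COGS = $140.85; ending inventory = $8,758.25

Sale 1 (9) [LIFO — newest first]: 9 @ $15.65 = $140.85
Ending inventory: 44 @ $19.50 + 131 @ $19.45 + 342 @ $15.65 = $8,758.25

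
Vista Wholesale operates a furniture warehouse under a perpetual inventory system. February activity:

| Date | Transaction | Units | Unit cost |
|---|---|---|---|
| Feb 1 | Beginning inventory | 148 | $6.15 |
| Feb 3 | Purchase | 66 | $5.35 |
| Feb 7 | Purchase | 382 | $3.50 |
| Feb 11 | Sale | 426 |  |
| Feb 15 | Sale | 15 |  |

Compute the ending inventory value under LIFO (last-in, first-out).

Feb 11, 426 sold [LIFO — newest first]: 382 @ $3.50 + 44 @ $5.35 = $1,572.40
Feb 15, 15 sold [LIFO — newest first]: 15 @ $5.35 = $80.25
Total COGS = $1,572.40 + $80.25 = $1,652.65
Ending inventory: 148 @ $6.15 + 7 @ $5.35 = $947.65

Ending inventory = $947.65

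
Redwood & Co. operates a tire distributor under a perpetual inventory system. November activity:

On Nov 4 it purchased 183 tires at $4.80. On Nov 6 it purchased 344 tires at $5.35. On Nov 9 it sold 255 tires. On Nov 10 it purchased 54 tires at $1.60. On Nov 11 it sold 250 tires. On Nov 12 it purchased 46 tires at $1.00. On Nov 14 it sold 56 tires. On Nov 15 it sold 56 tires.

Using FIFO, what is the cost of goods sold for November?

Nov 9, 255 sold [FIFO — oldest first]: 183 @ $4.80 + 72 @ $5.35 = $1,263.60
Nov 11, 250 sold [FIFO — oldest first]: 250 @ $5.35 = $1,337.50
Nov 14, 56 sold [FIFO — oldest first]: 22 @ $5.35 + 34 @ $1.60 = $172.10
Nov 15, 56 sold [FIFO — oldest first]: 20 @ $1.60 + 36 @ $1.00 = $68.00
Total COGS = $1,263.60 + $1,337.50 + $172.10 + $68.00 = $2,841.20
Ending inventory: 10 @ $1.00 = $10.00
Check: goods available $2,851.20 = COGS $2,841.20 + ending $10.00

COGS = $2,841.20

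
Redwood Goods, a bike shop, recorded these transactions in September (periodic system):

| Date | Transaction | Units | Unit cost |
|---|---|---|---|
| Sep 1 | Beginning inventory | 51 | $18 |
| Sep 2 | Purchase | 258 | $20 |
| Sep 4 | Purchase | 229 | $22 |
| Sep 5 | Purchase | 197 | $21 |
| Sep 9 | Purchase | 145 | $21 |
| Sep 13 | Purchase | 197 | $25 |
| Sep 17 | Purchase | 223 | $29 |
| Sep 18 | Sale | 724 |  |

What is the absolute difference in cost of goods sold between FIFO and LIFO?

$2,754

FIFO COGS: 51 @ $18 + 258 @ $20 + 229 @ $22 + 186 @ $21 = $15,022
LIFO COGS: 223 @ $29 + 197 @ $25 + 145 @ $21 + 159 @ $21 = $17,776
Difference = |$15,022 − $17,776| = $2,754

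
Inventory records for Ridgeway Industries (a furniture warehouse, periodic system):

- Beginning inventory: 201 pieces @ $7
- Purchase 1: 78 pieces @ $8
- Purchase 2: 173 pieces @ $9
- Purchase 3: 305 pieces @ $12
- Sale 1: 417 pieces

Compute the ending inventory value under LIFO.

Ending inventory = $2,580

Sale 1 (417) [LIFO — newest first]: 305 @ $12 + 112 @ $9 = $4,668
Ending inventory: 201 @ $7 + 78 @ $8 + 61 @ $9 = $2,580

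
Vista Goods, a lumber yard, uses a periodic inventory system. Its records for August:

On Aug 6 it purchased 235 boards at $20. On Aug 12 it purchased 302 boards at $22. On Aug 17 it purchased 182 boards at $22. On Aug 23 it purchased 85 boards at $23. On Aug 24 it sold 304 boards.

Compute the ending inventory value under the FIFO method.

Ending inventory = $11,085

Aug 24, 304 sold [FIFO — oldest first]: 235 @ $20 + 69 @ $22 = $6,218
Ending inventory: 233 @ $22 + 182 @ $22 + 85 @ $23 = $11,085
Check: goods available $17,303 = COGS $6,218 + ending $11,085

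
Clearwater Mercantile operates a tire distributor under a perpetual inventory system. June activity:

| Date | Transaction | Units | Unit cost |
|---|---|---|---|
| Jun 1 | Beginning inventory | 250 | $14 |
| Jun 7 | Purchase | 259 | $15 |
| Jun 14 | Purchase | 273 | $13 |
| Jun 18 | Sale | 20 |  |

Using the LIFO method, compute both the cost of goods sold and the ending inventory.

Jun 18, 20 sold [LIFO — newest first]: 20 @ $13 = $260
Ending inventory: 250 @ $14 + 259 @ $15 + 253 @ $13 = $10,674

COGS = $260; ending inventory = $10,674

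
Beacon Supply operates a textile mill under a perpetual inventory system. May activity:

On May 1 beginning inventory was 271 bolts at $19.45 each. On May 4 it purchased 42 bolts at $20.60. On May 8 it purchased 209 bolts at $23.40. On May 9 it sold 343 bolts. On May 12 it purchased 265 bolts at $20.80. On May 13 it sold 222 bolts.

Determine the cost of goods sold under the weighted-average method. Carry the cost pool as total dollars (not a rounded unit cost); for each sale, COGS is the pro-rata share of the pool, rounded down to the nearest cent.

COGS = $11,892.14

After May 1: 271 on hand, pool $5,270.95 (≈ $19.4500 each)
After May 4: 313 on hand, pool $6,136.15 (≈ $19.6043 each)
After May 8: 522 on hand, pool $11,026.75 (≈ $21.1240 each)
May 9, sell 343: 343/522 × $11,026.75 → $7,245.54
After May 12: 444 on hand, pool $9,293.21 (≈ $20.9307 each)
May 13, sell 222: 222/444 × $9,293.21 → $4,646.60
Total COGS = $7,245.54 + $4,646.60 = $11,892.14
Ending inventory (cost pool remaining) = $4,646.61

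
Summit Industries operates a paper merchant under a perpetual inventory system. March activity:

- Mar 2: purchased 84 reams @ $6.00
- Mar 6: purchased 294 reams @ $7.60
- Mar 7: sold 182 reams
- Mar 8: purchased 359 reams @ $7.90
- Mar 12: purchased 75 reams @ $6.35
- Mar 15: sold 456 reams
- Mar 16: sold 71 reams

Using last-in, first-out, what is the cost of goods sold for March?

Mar 7, 182 sold [LIFO — newest first]: 182 @ $7.60 = $1,383.20
Mar 15, 456 sold [LIFO — newest first]: 75 @ $6.35 + 359 @ $7.90 + 22 @ $7.60 = $3,479.55
Mar 16, 71 sold [LIFO — newest first]: 71 @ $7.60 = $539.60
Total COGS = $1,383.20 + $3,479.55 + $539.60 = $5,402.35
Ending inventory: 84 @ $6.00 + 19 @ $7.60 = $648.40
Check: goods available $6,050.75 = COGS $5,402.35 + ending $648.40

COGS = $5,402.35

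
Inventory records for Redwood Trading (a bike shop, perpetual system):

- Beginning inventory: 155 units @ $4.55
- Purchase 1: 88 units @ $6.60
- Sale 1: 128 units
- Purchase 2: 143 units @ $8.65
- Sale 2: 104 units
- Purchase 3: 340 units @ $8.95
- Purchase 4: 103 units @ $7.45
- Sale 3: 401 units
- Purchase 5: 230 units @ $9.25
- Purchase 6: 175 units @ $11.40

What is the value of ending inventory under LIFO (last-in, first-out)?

Ending inventory = $5,359.00

Sale 1 (128) [LIFO — newest first]: 88 @ $6.60 + 40 @ $4.55 = $762.80
Sale 2 (104) [LIFO — newest first]: 104 @ $8.65 = $899.60
Sale 3 (401) [LIFO — newest first]: 103 @ $7.45 + 298 @ $8.95 = $3,434.45
Total COGS = $762.80 + $899.60 + $3,434.45 = $5,096.85
Ending inventory: 115 @ $4.55 + 39 @ $8.65 + 42 @ $8.95 + 230 @ $9.25 + 175 @ $11.40 = $5,359.00
Check: goods available $10,455.85 = COGS $5,096.85 + ending $5,359.00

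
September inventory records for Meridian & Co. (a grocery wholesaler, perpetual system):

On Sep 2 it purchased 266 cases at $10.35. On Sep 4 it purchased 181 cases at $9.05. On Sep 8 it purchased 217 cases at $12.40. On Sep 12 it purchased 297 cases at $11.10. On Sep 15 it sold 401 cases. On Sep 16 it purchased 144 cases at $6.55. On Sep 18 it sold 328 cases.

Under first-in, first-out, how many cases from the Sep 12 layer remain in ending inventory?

232

Sep 15, 401 sold [FIFO — oldest first]: 266 @ $10.35 + 135 @ $9.05 = $3,974.85
Sep 18, 328 sold [FIFO — oldest first]: 46 @ $9.05 + 217 @ $12.40 + 65 @ $11.10 = $3,828.60
Total COGS = $3,974.85 + $3,828.60 = $7,803.45
Ending inventory: 232 @ $11.10 + 144 @ $6.55 = $3,518.40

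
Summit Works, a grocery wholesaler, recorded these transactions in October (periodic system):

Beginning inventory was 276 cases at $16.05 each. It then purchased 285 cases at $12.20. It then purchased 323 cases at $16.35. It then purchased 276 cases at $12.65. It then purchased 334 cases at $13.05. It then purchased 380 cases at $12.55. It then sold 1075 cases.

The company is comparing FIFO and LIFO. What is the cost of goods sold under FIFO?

FIFO COGS: 276 @ $16.05 + 285 @ $12.20 + 323 @ $16.35 + 191 @ $12.65 = $15,604.00
LIFO COGS: 380 @ $12.55 + 334 @ $13.05 + 276 @ $12.65 + 85 @ $16.35 = $14,008.85

COGS = $15,604.00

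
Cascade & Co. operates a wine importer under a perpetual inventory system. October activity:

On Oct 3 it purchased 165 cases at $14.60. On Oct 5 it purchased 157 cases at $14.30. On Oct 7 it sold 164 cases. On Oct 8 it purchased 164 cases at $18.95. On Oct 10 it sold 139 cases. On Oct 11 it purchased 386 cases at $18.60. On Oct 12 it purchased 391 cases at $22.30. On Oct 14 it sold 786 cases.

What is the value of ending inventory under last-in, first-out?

Ending inventory = $2,610.00

Oct 7, 164 sold [LIFO — newest first]: 157 @ $14.30 + 7 @ $14.60 = $2,347.30
Oct 10, 139 sold [LIFO — newest first]: 139 @ $18.95 = $2,634.05
Oct 14, 786 sold [LIFO — newest first]: 391 @ $22.30 + 386 @ $18.60 + 9 @ $18.95 = $16,069.45
Total COGS = $2,347.30 + $2,634.05 + $16,069.45 = $21,050.80
Ending inventory: 158 @ $14.60 + 16 @ $18.95 = $2,610.00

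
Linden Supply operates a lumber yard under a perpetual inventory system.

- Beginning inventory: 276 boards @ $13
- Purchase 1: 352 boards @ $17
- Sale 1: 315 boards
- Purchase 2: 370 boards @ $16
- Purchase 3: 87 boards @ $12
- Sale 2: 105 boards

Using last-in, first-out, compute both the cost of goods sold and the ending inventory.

Sale 1 (315) [LIFO — newest first]: 315 @ $17 = $5,355
Sale 2 (105) [LIFO — newest first]: 87 @ $12 + 18 @ $16 = $1,332
Total COGS = $5,355 + $1,332 = $6,687
Ending inventory: 276 @ $13 + 37 @ $17 + 352 @ $16 = $9,849
Check: goods available $16,536 = COGS $6,687 + ending $9,849

COGS = $6,687; ending inventory = $9,849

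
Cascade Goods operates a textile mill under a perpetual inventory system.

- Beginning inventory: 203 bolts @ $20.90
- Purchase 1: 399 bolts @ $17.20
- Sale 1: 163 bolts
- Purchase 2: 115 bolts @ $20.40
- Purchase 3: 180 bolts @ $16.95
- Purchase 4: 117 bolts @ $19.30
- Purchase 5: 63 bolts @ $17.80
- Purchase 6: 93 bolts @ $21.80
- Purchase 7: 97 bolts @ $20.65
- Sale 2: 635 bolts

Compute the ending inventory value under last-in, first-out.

Sale 1 (163) [LIFO — newest first]: 163 @ $17.20 = $2,803.60
Sale 2 (635) [LIFO — newest first]: 97 @ $20.65 + 93 @ $21.80 + 63 @ $17.80 + 117 @ $19.30 + 180 @ $16.95 + 85 @ $20.40 = $12,194.95
Total COGS = $2,803.60 + $12,194.95 = $14,998.55
Ending inventory: 203 @ $20.90 + 236 @ $17.20 + 30 @ $20.40 = $8,913.90
Check: goods available $23,912.45 = COGS $14,998.55 + ending $8,913.90

Ending inventory = $8,913.90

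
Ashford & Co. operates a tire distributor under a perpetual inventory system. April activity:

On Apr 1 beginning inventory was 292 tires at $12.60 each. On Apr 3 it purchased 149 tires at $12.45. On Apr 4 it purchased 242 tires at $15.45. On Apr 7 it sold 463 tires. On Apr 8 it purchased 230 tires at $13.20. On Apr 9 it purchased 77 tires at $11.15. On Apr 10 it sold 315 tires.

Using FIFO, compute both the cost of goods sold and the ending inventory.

COGS = $10,527.15; ending inventory = $2,640.55

Apr 7, 463 sold [FIFO — oldest first]: 292 @ $12.60 + 149 @ $12.45 + 22 @ $15.45 = $5,874.15
Apr 10, 315 sold [FIFO — oldest first]: 220 @ $15.45 + 95 @ $13.20 = $4,653.00
Total COGS = $5,874.15 + $4,653.00 = $10,527.15
Ending inventory: 135 @ $13.20 + 77 @ $11.15 = $2,640.55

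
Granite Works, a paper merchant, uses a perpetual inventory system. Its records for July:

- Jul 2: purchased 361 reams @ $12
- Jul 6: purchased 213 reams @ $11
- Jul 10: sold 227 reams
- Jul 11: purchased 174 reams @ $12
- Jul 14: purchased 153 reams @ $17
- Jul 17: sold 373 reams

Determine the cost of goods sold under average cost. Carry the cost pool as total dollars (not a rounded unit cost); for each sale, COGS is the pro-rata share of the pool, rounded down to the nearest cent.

COGS = $7,467.86

After Jul 2: 361 on hand, pool $4,332.00 (≈ $12.0000 each)
After Jul 6: 574 on hand, pool $6,675.00 (≈ $11.6289 each)
Jul 10, sell 227: 227/574 × $6,675.00 → $2,639.76
After Jul 11: 521 on hand, pool $6,123.24 (≈ $11.7529 each)
After Jul 14: 674 on hand, pool $8,724.24 (≈ $12.9440 each)
Jul 17, sell 373: 373/674 × $8,724.24 → $4,828.10
Total COGS = $2,639.76 + $4,828.10 = $7,467.86
Ending inventory (cost pool remaining) = $3,896.14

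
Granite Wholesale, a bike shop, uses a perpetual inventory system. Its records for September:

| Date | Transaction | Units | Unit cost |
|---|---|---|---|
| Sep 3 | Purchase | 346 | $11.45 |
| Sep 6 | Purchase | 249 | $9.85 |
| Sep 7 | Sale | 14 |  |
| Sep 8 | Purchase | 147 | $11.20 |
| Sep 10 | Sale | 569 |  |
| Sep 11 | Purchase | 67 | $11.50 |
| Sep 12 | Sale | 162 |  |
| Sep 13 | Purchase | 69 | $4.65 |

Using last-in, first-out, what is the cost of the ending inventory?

Sep 7, 14 sold [LIFO — newest first]: 14 @ $9.85 = $137.90
Sep 10, 569 sold [LIFO — newest first]: 147 @ $11.20 + 235 @ $9.85 + 187 @ $11.45 = $6,102.30
Sep 12, 162 sold [LIFO — newest first]: 67 @ $11.50 + 95 @ $11.45 = $1,858.25
Total COGS = $137.90 + $6,102.30 + $1,858.25 = $8,098.45
Ending inventory: 64 @ $11.45 + 69 @ $4.65 = $1,053.65
Check: goods available $9,152.10 = COGS $8,098.45 + ending $1,053.65

Ending inventory = $1,053.65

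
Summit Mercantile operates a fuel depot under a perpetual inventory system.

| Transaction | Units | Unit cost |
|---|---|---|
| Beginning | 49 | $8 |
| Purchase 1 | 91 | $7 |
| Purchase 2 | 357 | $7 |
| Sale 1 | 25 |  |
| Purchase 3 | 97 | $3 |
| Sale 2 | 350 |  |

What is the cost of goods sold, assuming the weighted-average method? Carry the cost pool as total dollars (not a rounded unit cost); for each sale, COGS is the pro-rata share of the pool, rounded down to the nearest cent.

COGS = $2,417.42

After Beginning: 49 on hand, pool $392.00 (≈ $8.0000 each)
After Purchase 1: 140 on hand, pool $1,029.00 (≈ $7.3500 each)
After Purchase 2: 497 on hand, pool $3,528.00 (≈ $7.0986 each)
Sale 1, sell 25: 25/497 × $3,528.00 → $177.46
After Purchase 3: 569 on hand, pool $3,641.54 (≈ $6.3999 each)
Sale 2, sell 350: 350/569 × $3,641.54 → $2,239.96
Total COGS = $177.46 + $2,239.96 = $2,417.42
Ending inventory (cost pool remaining) = $1,401.58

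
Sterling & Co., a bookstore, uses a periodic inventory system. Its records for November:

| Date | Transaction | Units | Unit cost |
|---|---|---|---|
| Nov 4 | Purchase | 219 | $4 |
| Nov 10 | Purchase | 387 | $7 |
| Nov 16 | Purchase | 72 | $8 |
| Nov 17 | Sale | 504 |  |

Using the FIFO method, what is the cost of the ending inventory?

Ending inventory = $1,290

Nov 17, 504 sold [FIFO — oldest first]: 219 @ $4 + 285 @ $7 = $2,871
Ending inventory: 102 @ $7 + 72 @ $8 = $1,290
Check: goods available $4,161 = COGS $2,871 + ending $1,290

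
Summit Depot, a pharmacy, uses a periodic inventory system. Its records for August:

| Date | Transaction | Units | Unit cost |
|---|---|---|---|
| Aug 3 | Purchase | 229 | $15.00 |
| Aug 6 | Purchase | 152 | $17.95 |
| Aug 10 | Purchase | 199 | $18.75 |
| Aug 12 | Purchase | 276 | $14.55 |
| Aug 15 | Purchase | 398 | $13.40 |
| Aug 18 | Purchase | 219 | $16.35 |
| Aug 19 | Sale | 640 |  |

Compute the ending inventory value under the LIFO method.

Aug 19, 640 sold [LIFO — newest first]: 219 @ $16.35 + 398 @ $13.40 + 23 @ $14.55 = $9,248.50
Ending inventory: 229 @ $15.00 + 152 @ $17.95 + 199 @ $18.75 + 253 @ $14.55 = $13,575.80
Check: goods available $22,824.30 = COGS $9,248.50 + ending $13,575.80

Ending inventory = $13,575.80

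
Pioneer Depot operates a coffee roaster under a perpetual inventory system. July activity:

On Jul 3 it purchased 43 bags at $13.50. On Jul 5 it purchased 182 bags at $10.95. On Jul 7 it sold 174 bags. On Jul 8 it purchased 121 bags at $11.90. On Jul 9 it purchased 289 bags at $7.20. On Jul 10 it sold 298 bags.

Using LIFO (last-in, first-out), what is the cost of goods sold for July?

COGS = $4,093.20

Jul 7, 174 sold [LIFO — newest first]: 174 @ $10.95 = $1,905.30
Jul 10, 298 sold [LIFO — newest first]: 289 @ $7.20 + 9 @ $11.90 = $2,187.90
Total COGS = $1,905.30 + $2,187.90 = $4,093.20
Ending inventory: 43 @ $13.50 + 8 @ $10.95 + 112 @ $11.90 = $2,000.90
Check: goods available $6,094.10 = COGS $4,093.20 + ending $2,000.90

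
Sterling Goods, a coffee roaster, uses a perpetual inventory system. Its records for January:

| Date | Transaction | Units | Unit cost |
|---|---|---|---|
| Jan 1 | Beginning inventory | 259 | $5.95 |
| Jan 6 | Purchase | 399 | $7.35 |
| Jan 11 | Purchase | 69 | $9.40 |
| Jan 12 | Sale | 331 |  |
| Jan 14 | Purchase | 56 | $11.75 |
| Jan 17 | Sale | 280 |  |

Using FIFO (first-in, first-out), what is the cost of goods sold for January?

COGS = $4,128.25

Jan 12, 331 sold [FIFO — oldest first]: 259 @ $5.95 + 72 @ $7.35 = $2,070.25
Jan 17, 280 sold [FIFO — oldest first]: 280 @ $7.35 = $2,058.00
Total COGS = $2,070.25 + $2,058.00 = $4,128.25
Ending inventory: 47 @ $7.35 + 69 @ $9.40 + 56 @ $11.75 = $1,652.05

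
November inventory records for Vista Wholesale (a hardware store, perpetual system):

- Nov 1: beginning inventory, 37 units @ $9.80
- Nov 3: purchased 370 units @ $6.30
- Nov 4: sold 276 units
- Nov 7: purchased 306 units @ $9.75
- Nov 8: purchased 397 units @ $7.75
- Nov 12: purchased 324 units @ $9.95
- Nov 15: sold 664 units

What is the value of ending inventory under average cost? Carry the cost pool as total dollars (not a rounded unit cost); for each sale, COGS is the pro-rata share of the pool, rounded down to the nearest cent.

After Nov 1: 37 on hand, pool $362.60 (≈ $9.8000 each)
After Nov 3: 407 on hand, pool $2,693.60 (≈ $6.6182 each)
Nov 4, sell 276: 276/407 × $2,693.60 → $1,826.61
After Nov 7: 437 on hand, pool $3,850.49 (≈ $8.8112 each)
After Nov 8: 834 on hand, pool $6,927.24 (≈ $8.3060 each)
After Nov 12: 1158 on hand, pool $10,151.04 (≈ $8.7660 each)
Nov 15, sell 664: 664/1158 × $10,151.04 → $5,820.63
Total COGS = $1,826.61 + $5,820.63 = $7,647.24
Ending inventory (cost pool remaining) = $4,330.41

Ending inventory = $4,330.41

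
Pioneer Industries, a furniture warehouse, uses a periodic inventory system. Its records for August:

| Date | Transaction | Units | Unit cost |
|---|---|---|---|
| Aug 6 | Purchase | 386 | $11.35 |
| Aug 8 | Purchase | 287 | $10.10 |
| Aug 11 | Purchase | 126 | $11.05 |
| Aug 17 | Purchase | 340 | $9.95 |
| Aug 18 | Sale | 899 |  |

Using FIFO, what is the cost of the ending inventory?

Aug 18, 899 sold [FIFO — oldest first]: 386 @ $11.35 + 287 @ $10.10 + 126 @ $11.05 + 100 @ $9.95 = $9,667.10
Ending inventory: 240 @ $9.95 = $2,388.00
Check: goods available $12,055.10 = COGS $9,667.10 + ending $2,388.00

Ending inventory = $2,388.00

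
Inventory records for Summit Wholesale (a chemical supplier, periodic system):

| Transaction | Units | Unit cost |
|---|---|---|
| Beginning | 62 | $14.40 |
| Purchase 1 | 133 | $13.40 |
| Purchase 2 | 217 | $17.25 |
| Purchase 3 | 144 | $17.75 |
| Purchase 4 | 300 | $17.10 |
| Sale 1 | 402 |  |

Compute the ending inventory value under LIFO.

Sale 1 (402) [LIFO — newest first]: 300 @ $17.10 + 102 @ $17.75 = $6,940.50
Ending inventory: 62 @ $14.40 + 133 @ $13.40 + 217 @ $17.25 + 42 @ $17.75 = $7,163.75
Check: goods available $14,104.25 = COGS $6,940.50 + ending $7,163.75

Ending inventory = $7,163.75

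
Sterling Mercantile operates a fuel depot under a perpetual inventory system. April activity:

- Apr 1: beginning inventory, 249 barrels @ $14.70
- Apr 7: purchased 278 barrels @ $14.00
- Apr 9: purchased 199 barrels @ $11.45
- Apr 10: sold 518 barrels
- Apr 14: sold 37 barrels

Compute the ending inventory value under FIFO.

Apr 10, 518 sold [FIFO — oldest first]: 249 @ $14.70 + 269 @ $14.00 = $7,426.30
Apr 14, 37 sold [FIFO — oldest first]: 9 @ $14.00 + 28 @ $11.45 = $446.60
Total COGS = $7,426.30 + $446.60 = $7,872.90
Ending inventory: 171 @ $11.45 = $1,957.95

Ending inventory = $1,957.95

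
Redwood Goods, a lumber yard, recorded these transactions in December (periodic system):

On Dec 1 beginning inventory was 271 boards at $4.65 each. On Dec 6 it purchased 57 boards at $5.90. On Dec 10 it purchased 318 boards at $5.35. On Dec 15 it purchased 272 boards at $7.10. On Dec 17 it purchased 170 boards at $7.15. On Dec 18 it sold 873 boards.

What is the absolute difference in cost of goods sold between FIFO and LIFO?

FIFO COGS: 271 @ $4.65 + 57 @ $5.90 + 318 @ $5.35 + 227 @ $7.10 = $4,909.45
LIFO COGS: 170 @ $7.15 + 272 @ $7.10 + 318 @ $5.35 + 57 @ $5.90 + 56 @ $4.65 = $5,444.70
Difference = |$4,909.45 − $5,444.70| = $535.25

$535.25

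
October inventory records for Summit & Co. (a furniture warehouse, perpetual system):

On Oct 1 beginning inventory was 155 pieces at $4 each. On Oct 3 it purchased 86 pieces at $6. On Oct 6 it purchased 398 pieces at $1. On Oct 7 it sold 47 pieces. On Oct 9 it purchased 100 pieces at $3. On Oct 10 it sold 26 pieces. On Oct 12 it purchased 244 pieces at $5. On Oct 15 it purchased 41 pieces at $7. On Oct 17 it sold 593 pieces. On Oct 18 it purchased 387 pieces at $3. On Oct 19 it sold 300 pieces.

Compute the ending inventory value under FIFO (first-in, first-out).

Ending inventory = $1,533

Oct 7, 47 sold [FIFO — oldest first]: 47 @ $4 = $188
Oct 10, 26 sold [FIFO — oldest first]: 26 @ $4 = $104
Oct 17, 593 sold [FIFO — oldest first]: 82 @ $4 + 86 @ $6 + 398 @ $1 + 27 @ $3 = $1,323
Oct 19, 300 sold [FIFO — oldest first]: 73 @ $3 + 227 @ $5 = $1,354
Total COGS = $188 + $104 + $1,323 + $1,354 = $2,969
Ending inventory: 17 @ $5 + 41 @ $7 + 387 @ $3 = $1,533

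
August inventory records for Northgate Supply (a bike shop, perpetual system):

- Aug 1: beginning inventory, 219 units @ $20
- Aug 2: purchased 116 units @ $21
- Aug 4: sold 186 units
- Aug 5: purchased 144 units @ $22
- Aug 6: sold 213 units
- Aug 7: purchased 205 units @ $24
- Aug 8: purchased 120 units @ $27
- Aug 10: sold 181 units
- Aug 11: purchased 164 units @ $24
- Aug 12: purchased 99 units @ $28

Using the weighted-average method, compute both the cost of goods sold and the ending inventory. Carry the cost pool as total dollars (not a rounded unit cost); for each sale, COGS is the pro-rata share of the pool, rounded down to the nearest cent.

After Aug 1: 219 on hand, pool $4,380.00 (≈ $20.0000 each)
After Aug 2: 335 on hand, pool $6,816.00 (≈ $20.3463 each)
Aug 4, sell 186: 186/335 × $6,816.00 → $3,784.40
After Aug 5: 293 on hand, pool $6,199.60 (≈ $21.1590 each)
Aug 6, sell 213: 213/293 × $6,199.60 → $4,506.87
After Aug 7: 285 on hand, pool $6,612.73 (≈ $23.2026 each)
After Aug 8: 405 on hand, pool $9,852.73 (≈ $24.3277 each)
Aug 10, sell 181: 181/405 × $9,852.73 → $4,403.31
After Aug 11: 388 on hand, pool $9,385.42 (≈ $24.1892 each)
After Aug 12: 487 on hand, pool $12,157.42 (≈ $24.9639 each)
Total COGS = $3,784.40 + $4,506.87 + $4,403.31 = $12,694.58
Ending inventory (cost pool remaining) = $12,157.42

COGS = $12,694.58; ending inventory = $12,157.42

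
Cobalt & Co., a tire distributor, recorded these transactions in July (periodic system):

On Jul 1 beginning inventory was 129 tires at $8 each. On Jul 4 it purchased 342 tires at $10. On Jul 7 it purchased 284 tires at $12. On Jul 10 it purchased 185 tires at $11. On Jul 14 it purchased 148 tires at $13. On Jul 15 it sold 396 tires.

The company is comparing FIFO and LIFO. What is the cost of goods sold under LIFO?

COGS = $4,715

FIFO COGS: 129 @ $8 + 267 @ $10 = $3,702
LIFO COGS: 148 @ $13 + 185 @ $11 + 63 @ $12 = $4,715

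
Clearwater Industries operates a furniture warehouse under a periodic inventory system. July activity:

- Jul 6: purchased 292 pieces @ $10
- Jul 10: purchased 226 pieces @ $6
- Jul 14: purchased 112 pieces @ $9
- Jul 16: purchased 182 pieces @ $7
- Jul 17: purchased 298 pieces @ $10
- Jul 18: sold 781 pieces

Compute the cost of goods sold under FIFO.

Jul 18, 781 sold [FIFO — oldest first]: 292 @ $10 + 226 @ $6 + 112 @ $9 + 151 @ $7 = $6,341
Ending inventory: 31 @ $7 + 298 @ $10 = $3,197

COGS = $6,341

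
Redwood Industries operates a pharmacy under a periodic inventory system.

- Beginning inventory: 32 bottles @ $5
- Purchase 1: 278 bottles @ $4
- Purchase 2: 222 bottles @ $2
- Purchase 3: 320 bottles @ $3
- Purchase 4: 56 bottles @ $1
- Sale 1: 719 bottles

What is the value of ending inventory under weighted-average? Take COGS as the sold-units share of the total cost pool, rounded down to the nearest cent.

Sale 1, sell 719: 719/908 × $2,732.00 → $2,163.33
Ending inventory (cost pool remaining) = $568.67
Check: goods available $2,732.00 = COGS $2,163.33 + ending $568.67

Ending inventory = $568.67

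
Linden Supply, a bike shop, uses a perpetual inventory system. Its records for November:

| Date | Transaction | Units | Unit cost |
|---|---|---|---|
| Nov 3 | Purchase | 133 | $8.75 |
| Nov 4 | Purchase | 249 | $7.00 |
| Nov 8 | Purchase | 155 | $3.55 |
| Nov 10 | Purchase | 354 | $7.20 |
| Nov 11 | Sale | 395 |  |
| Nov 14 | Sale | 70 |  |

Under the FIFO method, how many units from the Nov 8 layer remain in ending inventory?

Nov 11, 395 sold [FIFO — oldest first]: 133 @ $8.75 + 249 @ $7.00 + 13 @ $3.55 = $2,952.90
Nov 14, 70 sold [FIFO — oldest first]: 70 @ $3.55 = $248.50
Total COGS = $2,952.90 + $248.50 = $3,201.40
Ending inventory: 72 @ $3.55 + 354 @ $7.20 = $2,804.40

72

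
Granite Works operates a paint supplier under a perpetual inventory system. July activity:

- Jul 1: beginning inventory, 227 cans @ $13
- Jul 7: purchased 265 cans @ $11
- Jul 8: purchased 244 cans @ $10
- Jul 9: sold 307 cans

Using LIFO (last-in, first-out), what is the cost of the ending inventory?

Jul 9, 307 sold [LIFO — newest first]: 244 @ $10 + 63 @ $11 = $3,133
Ending inventory: 227 @ $13 + 202 @ $11 = $5,173
Check: goods available $8,306 = COGS $3,133 + ending $5,173

Ending inventory = $5,173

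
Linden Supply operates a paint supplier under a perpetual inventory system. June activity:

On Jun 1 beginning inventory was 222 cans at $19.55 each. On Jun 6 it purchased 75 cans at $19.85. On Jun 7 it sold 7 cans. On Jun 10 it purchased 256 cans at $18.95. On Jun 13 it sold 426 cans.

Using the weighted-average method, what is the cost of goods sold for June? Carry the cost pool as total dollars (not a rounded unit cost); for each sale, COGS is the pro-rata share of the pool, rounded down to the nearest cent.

After Jun 1: 222 on hand, pool $4,340.10 (≈ $19.5500 each)
After Jun 6: 297 on hand, pool $5,828.85 (≈ $19.6258 each)
Jun 7, sell 7: 7/297 × $5,828.85 → $137.38
After Jun 10: 546 on hand, pool $10,542.67 (≈ $19.3089 each)
Jun 13, sell 426: 426/546 × $10,542.67 → $8,225.59
Total COGS = $137.38 + $8,225.59 = $8,362.97
Ending inventory (cost pool remaining) = $2,317.08

COGS = $8,362.97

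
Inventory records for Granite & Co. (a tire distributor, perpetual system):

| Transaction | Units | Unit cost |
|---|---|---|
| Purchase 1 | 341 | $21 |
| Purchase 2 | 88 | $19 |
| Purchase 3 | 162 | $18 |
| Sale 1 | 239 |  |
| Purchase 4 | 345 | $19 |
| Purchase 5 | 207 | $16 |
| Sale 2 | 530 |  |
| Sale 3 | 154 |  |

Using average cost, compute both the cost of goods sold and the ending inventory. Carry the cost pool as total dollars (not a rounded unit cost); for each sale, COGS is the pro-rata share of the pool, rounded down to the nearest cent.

COGS = $17,511.75; ending inventory = $4,104.25

After Purchase 1: 341 on hand, pool $7,161.00 (≈ $21.0000 each)
After Purchase 2: 429 on hand, pool $8,833.00 (≈ $20.5897 each)
After Purchase 3: 591 on hand, pool $11,749.00 (≈ $19.8799 each)
Sale 1, sell 239: 239/591 × $11,749.00 → $4,751.28
After Purchase 4: 697 on hand, pool $13,552.72 (≈ $19.4444 each)
After Purchase 5: 904 on hand, pool $16,864.72 (≈ $18.6557 each)
Sale 2, sell 530: 530/904 × $16,864.72 → $9,887.50
Sale 3, sell 154: 154/374 × $6,977.22 → $2,872.97
Total COGS = $4,751.28 + $9,887.50 + $2,872.97 = $17,511.75
Ending inventory (cost pool remaining) = $4,104.25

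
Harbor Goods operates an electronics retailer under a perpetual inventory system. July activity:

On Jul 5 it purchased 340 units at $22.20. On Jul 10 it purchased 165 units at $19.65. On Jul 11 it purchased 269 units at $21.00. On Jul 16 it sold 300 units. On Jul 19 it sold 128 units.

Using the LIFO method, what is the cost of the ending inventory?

Jul 16, 300 sold [LIFO — newest first]: 269 @ $21.00 + 31 @ $19.65 = $6,258.15
Jul 19, 128 sold [LIFO — newest first]: 128 @ $19.65 = $2,515.20
Total COGS = $6,258.15 + $2,515.20 = $8,773.35
Ending inventory: 340 @ $22.20 + 6 @ $19.65 = $7,665.90
Check: goods available $16,439.25 = COGS $8,773.35 + ending $7,665.90

Ending inventory = $7,665.90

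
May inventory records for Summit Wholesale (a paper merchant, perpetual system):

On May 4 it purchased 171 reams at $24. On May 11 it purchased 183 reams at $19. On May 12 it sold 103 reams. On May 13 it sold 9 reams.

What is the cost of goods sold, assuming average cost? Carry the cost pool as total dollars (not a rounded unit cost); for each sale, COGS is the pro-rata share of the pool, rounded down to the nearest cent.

COGS = $2,398.50

After May 4: 171 on hand, pool $4,104.00 (≈ $24.0000 each)
After May 11: 354 on hand, pool $7,581.00 (≈ $21.4153 each)
May 12, sell 103: 103/354 × $7,581.00 → $2,205.77
May 13, sell 9: 9/251 × $5,375.23 → $192.73
Total COGS = $2,205.77 + $192.73 = $2,398.50
Ending inventory (cost pool remaining) = $5,182.50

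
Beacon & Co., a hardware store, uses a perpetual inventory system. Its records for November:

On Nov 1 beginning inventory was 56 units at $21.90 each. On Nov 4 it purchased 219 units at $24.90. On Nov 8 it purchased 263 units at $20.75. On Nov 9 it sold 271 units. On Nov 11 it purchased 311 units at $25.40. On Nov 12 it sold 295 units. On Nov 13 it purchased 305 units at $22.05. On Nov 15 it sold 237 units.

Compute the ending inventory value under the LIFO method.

Ending inventory = $8,386.10

Nov 9, 271 sold [LIFO — newest first]: 263 @ $20.75 + 8 @ $24.90 = $5,656.45
Nov 12, 295 sold [LIFO — newest first]: 295 @ $25.40 = $7,493.00
Nov 15, 237 sold [LIFO — newest first]: 237 @ $22.05 = $5,225.85
Total COGS = $5,656.45 + $7,493.00 + $5,225.85 = $18,375.30
Ending inventory: 56 @ $21.90 + 211 @ $24.90 + 16 @ $25.40 + 68 @ $22.05 = $8,386.10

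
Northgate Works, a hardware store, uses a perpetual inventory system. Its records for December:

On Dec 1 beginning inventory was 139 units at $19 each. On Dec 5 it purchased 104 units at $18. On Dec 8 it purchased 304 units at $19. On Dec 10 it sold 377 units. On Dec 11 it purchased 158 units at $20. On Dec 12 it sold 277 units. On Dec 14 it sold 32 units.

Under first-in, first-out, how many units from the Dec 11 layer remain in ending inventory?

Dec 10, 377 sold [FIFO — oldest first]: 139 @ $19 + 104 @ $18 + 134 @ $19 = $7,059
Dec 12, 277 sold [FIFO — oldest first]: 170 @ $19 + 107 @ $20 = $5,370
Dec 14, 32 sold [FIFO — oldest first]: 32 @ $20 = $640
Total COGS = $7,059 + $5,370 + $640 = $13,069
Ending inventory: 19 @ $20 = $380
Check: goods available $13,449 = COGS $13,069 + ending $380

19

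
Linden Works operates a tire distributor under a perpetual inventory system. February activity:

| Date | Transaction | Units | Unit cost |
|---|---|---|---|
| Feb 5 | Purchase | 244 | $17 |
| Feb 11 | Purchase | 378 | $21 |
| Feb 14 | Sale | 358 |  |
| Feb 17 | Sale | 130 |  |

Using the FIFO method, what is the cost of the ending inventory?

Ending inventory = $2,814

Feb 14, 358 sold [FIFO — oldest first]: 244 @ $17 + 114 @ $21 = $6,542
Feb 17, 130 sold [FIFO — oldest first]: 130 @ $21 = $2,730
Total COGS = $6,542 + $2,730 = $9,272
Ending inventory: 134 @ $21 = $2,814
Check: goods available $12,086 = COGS $9,272 + ending $2,814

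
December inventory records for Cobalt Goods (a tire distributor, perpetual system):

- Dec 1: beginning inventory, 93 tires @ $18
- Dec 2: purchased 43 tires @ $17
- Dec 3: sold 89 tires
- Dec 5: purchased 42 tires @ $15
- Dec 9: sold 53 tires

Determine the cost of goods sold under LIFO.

Dec 3, 89 sold [LIFO — newest first]: 43 @ $17 + 46 @ $18 = $1,559
Dec 9, 53 sold [LIFO — newest first]: 42 @ $15 + 11 @ $18 = $828
Total COGS = $1,559 + $828 = $2,387
Ending inventory: 36 @ $18 = $648
Check: goods available $3,035 = COGS $2,387 + ending $648

COGS = $2,387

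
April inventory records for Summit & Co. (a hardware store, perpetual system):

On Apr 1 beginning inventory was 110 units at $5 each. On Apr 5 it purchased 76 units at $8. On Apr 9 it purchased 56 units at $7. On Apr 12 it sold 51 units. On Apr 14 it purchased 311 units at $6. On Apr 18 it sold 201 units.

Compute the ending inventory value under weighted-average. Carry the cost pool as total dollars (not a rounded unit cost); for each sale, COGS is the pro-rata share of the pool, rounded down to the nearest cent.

Ending inventory = $1,852.38

After Apr 1: 110 on hand, pool $550.00 (≈ $5.0000 each)
After Apr 5: 186 on hand, pool $1,158.00 (≈ $6.2258 each)
After Apr 9: 242 on hand, pool $1,550.00 (≈ $6.4050 each)
Apr 12, sell 51: 51/242 × $1,550.00 → $326.65
After Apr 14: 502 on hand, pool $3,089.35 (≈ $6.1541 each)
Apr 18, sell 201: 201/502 × $3,089.35 → $1,236.97
Total COGS = $326.65 + $1,236.97 = $1,563.62
Ending inventory (cost pool remaining) = $1,852.38
Check: goods available $3,416.00 = COGS $1,563.62 + ending $1,852.38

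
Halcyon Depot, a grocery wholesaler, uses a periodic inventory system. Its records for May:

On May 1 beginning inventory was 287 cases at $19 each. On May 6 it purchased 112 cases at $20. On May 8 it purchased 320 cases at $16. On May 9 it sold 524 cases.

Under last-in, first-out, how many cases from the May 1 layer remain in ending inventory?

May 9, 524 sold [LIFO — newest first]: 320 @ $16 + 112 @ $20 + 92 @ $19 = $9,108
Ending inventory: 195 @ $19 = $3,705

195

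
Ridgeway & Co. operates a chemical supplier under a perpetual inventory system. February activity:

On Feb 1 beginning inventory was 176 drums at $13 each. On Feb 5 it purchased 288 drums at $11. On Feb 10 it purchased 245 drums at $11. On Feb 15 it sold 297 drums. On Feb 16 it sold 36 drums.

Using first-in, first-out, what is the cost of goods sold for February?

Feb 15, 297 sold [FIFO — oldest first]: 176 @ $13 + 121 @ $11 = $3,619
Feb 16, 36 sold [FIFO — oldest first]: 36 @ $11 = $396
Total COGS = $3,619 + $396 = $4,015
Ending inventory: 131 @ $11 + 245 @ $11 = $4,136
Check: goods available $8,151 = COGS $4,015 + ending $4,136

COGS = $4,015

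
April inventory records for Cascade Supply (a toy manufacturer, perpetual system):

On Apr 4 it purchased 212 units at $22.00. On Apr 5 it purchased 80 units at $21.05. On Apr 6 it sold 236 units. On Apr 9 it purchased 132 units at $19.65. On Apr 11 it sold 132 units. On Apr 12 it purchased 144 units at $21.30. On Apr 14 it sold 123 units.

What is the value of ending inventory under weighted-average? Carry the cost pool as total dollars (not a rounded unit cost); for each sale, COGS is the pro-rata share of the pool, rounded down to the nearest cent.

Ending inventory = $1,617.95

After Apr 4: 212 on hand, pool $4,664.00 (≈ $22.0000 each)
After Apr 5: 292 on hand, pool $6,348.00 (≈ $21.7397 each)
Apr 6, sell 236: 236/292 × $6,348.00 → $5,130.57
After Apr 9: 188 on hand, pool $3,811.23 (≈ $20.2725 each)
Apr 11, sell 132: 132/188 × $3,811.23 → $2,675.97
After Apr 12: 200 on hand, pool $4,202.46 (≈ $21.0123 each)
Apr 14, sell 123: 123/200 × $4,202.46 → $2,584.51
Total COGS = $5,130.57 + $2,675.97 + $2,584.51 = $10,391.05
Ending inventory (cost pool remaining) = $1,617.95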